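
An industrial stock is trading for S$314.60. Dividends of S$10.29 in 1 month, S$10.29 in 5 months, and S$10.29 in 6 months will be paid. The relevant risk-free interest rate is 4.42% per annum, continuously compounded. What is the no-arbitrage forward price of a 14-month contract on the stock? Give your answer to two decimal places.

PV(dividends) I = 10.29·e^(−0.0442·1/12) + 10.29·e^(−0.0442·5/12) + 10.29·e^(−0.0442·6/12)
I = 10.2522 + 10.1022 + 10.0651 = 30.4195
F = (S − I)·e^(rT) = (314.60 − 30.4195) · e^(0.0442·14/12)
= 284.1805 · e^0.051567 = 284.1805 × 1.052920 = S$299.22

S$299.22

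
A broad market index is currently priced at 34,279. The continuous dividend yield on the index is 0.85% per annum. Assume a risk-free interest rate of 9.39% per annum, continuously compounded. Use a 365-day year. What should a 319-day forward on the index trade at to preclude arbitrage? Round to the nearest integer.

F = S·e^((r − q)T) = 34279 · e^((0.0939 − 0.0085) × 319/365)
= 34279 · e^0.074637 = 34279 × 1.077493
F = 36,935

36,935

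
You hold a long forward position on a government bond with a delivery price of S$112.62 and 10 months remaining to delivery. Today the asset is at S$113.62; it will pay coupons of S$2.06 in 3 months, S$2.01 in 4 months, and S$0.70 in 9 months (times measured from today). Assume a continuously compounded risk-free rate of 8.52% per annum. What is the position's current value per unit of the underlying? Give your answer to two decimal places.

PV(remaining coupons) I = 2.06·e^(−0.0852·3/12) + 2.01·e^(−0.0852·4/12) + 0.70·e^(−0.0852·9/12) = 4.6270
Current forward F = (S − I)·e^(rT) = (113.62 − 4.6270)·e^(0.0852·10/12) = 108.9930 × 1.073581 = 117.0128
Value (long) = (F − K)·e^(−rT) = (117.0128 − 112.62) × 0.931462 = 4.0917
Value = S$4.09

S$4.09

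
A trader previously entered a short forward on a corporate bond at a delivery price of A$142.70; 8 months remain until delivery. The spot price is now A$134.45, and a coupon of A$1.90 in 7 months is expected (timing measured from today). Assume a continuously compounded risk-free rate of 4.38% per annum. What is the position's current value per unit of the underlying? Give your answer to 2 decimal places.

A$6.00

PV(remaining coupons) I = 1.90·e^(−0.0438·7/12) = 1.8521
Current forward F = (S − I)·e^(rT) = (134.45 − 1.8521)·e^(0.0438·8/12) = 132.5979 × 1.029630 = 136.5268
Value (long) = (F − K)·e^(−rT) = (136.5268 − 142.70) × 0.971222 = -5.9955
Short position value = −(long value) = A$6.00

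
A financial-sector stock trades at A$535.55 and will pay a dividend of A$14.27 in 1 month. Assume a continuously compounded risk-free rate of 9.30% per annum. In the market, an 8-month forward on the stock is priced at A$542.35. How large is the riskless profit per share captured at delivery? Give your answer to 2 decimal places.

A$12.39 per share

PV(dividends) I = 14.27·e^(−0.0930·1/12) = 14.1598
Fair forward F* = (S − I)·e^(rT) = (535.55 − 14.1598)·e^0.062000 = 521.3902 × 1.063962 = 554.7394
Market A$542.35 < fair 554.7394: forward underpriced → reverse cash-and-carry (short the stock, invest proceeds at r, pay the dividends, go long the forward).
Profit at T = |F_mkt − F*| = |542.35 − 554.7394| = A$12.39 per share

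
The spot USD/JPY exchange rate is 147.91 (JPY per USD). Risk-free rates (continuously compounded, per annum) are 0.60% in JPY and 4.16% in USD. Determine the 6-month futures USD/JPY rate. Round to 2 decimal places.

F = S·e^((r_JPY − r_USD)T) = 147.91 · e^((0.0060 − 0.0416) × 6/12)
= 147.91 · e^-0.017800 = 147.91 × 0.982357
F = 145.30 JPY per USD

145.30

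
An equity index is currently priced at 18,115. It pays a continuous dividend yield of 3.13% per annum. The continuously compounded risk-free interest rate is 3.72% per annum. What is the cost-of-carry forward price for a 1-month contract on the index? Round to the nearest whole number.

F = S·e^((r − q)T) = 18115 · e^((0.0372 − 0.0313) × 1/12)
= 18115 · e^0.000492 = 18115 × 1.000492
F = 18,124

18,124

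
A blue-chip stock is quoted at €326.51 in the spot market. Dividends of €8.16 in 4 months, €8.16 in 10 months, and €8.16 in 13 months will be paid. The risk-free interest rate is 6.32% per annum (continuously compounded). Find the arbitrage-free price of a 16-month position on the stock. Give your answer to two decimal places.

€329.81

PV(dividends) I = 8.16·e^(−0.0632·4/12) + 8.16·e^(−0.0632·10/12) + 8.16·e^(−0.0632·13/12)
I = 7.9899 + 7.7414 + 7.6200 = 23.3513
F = (S − I)·e^(rT) = (326.51 − 23.3513) · e^(0.0632·16/12)
= 303.1587 · e^0.084267 = 303.1587 × 1.087919 = €329.81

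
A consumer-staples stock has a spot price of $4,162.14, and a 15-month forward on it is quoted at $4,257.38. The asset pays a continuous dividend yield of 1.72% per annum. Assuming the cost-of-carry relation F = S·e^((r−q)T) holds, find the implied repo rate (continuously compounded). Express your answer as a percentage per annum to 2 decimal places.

3.53%

From F = S·e^((r−q)T): (r − q) = ln(F/S)/T
ln(4257.38/4162.14) = ln(1.022882) = 0.022624
(r − q) = 0.022624 / (15/12) = 0.018099
r = ln(F/S)/T + q = 0.018099 + 0.0172 = 0.035299
r = 3.53%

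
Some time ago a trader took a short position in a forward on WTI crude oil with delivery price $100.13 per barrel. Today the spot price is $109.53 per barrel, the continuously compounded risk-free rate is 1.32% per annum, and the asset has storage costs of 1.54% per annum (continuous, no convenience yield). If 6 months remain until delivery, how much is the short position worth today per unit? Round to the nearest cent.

-$10.91 per barrel

Current fair forward for the remaining 6 months: F = S·e^((r + u)·T), (r + u) = 0.0132 + 0.0154 = 0.0286
F = 109.53 · e^(0.0286 × 6/12) = 109.53 × 1.014403 = 111.1076
Value of long forward = (F − K)·e^(−rT) = (111.1076 − 100.13) · e^(−0.0132·6/12)
= 10.9776 × 0.993422 = 10.91
Short position value = −(long value) = -$10.91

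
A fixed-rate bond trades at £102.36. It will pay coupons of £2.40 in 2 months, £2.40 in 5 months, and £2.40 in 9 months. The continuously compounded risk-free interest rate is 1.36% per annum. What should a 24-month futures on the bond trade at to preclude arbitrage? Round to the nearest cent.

PV(coupons) I = 2.40·e^(−0.0136·2/12) + 2.40·e^(−0.0136·5/12) + 2.40·e^(−0.0136·9/12)
I = 2.3946 + 2.3864 + 2.3756 = 7.1566
F = (S − I)·e^(rT) = (102.36 − 7.1566) · e^(0.0136·24/12)
= 95.2034 · e^0.027200 = 95.2034 × 1.027573 = £97.83

£97.83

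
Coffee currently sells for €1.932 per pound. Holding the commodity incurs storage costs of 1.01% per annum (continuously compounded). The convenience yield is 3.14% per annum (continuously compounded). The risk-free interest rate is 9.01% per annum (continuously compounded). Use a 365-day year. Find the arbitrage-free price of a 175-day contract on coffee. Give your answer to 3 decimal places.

€1.997 per pound

Net carry = r + u − y = 0.0901 + 0.0101 − 0.0314 = 0.0688
F = S·e^((r+u−y)T) = 1.932 · e^(0.0688 × 175/365) = 1.932 · e^0.032986
= 1.932 × 1.033536 = €1.997 per pound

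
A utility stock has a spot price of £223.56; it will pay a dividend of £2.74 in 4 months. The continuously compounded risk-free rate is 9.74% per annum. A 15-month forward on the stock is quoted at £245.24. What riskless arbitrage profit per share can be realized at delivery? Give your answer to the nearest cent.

£4.27 per share

PV(dividends) I = 2.74·e^(−0.0974·4/12) = 2.6525
Fair forward F* = (S − I)·e^(rT) = (223.56 − 2.6525)·e^0.121750 = 220.9075 × 1.129472 = 249.5088
Market £245.24 < fair 249.5088: forward underpriced → reverse cash-and-carry (short the stock, invest proceeds at r, pay the dividends, go long the forward).
Profit at T = |F_mkt − F*| = |245.24 − 249.5088| = £4.27 per share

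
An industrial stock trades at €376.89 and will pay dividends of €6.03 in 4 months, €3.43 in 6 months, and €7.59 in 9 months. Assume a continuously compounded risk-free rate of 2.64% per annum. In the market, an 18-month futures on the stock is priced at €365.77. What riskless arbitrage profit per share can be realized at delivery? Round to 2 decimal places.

PV(dividends) I = 6.03·e^(−0.0264·4/12) + 3.43·e^(−0.0264·6/12) + 7.59·e^(−0.0264·9/12) = 16.8034
Fair futures F* = (S − I)·e^(rT) = (376.89 − 16.8034)·e^0.039600 = 360.0866 × 1.040395 = 374.6323
Market €365.77 < fair 374.6323: forward underpriced → reverse cash-and-carry (short the stock, invest proceeds at r, pay the dividends, go long the forward).
Profit at T = |F_mkt − F*| = |365.77 − 374.6323| = €8.86 per share

€8.86 per share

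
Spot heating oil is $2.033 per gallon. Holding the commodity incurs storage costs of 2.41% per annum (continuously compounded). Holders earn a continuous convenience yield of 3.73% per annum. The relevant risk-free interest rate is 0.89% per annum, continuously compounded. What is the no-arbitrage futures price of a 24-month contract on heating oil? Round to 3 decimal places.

$2.016 per gallon

Net carry = r + u − y = 0.0089 + 0.0241 − 0.0373 = -0.0043
F = S·e^((r+u−y)T) = 2.033 · e^(-0.0043 × 24/12) = 2.033 · e^-0.008600
= 2.033 × 0.991437 = $2.016 per gallon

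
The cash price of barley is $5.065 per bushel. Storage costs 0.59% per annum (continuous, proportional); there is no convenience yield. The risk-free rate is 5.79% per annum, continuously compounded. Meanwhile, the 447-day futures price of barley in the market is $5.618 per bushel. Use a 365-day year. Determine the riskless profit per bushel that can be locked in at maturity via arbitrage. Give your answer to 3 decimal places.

Fair futures: F* = S·e^(carry·T), with carry = (r + u) = 0.0579 + 0.0059 = 0.0638
F* = 5.065 · e^(0.0638 × 447/365) = 5.065 · e^0.078133 = 5.065 × 1.081266 = $5.4766
Market $5.618 > fair $5.4766: forward overpriced → cash-and-carry (buy spot, short the forward).
At maturity, profit = |F_mkt − F*| = |5.618 − 5.4766| = $0.141 per bushel

$0.141 per bushel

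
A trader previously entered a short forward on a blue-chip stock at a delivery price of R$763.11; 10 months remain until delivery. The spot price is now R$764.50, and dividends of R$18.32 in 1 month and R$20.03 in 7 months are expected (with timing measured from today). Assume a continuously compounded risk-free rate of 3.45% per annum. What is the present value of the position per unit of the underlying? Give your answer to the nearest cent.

PV(remaining dividends) I = 18.32·e^(−0.0345·1/12) + 20.03·e^(−0.0345·7/12) = 37.8983
Current forward F = (S − I)·e^(rT) = (764.50 − 37.8983)·e^(0.0345·10/12) = 726.6017 × 1.029167 = 747.7945
Value (long) = (F − K)·e^(−rT) = (747.7945 − 763.11) × 0.971659 = -14.8814
Short position value = −(long value) = R$14.88

R$14.88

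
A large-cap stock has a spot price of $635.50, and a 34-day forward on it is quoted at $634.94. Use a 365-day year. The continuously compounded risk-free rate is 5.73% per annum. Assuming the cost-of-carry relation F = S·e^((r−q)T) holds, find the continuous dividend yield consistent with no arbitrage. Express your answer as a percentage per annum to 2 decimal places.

From F = S·e^((r−q)T): (r − q) = ln(F/S)/T
ln(634.94/635.50) = ln(0.999119) = -0.000881
(r − q) = -0.000881 / (34/365) = -0.009458
q = r − ln(F/S)/T = 0.0573 + 0.009458 = 0.066758
q = 6.68%

6.68%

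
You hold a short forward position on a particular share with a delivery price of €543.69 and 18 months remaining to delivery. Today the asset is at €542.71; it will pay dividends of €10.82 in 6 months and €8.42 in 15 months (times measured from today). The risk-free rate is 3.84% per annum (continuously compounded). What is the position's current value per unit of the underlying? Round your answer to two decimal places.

-€10.81

PV(remaining dividends) I = 10.82·e^(−0.0384·6/12) + 8.42·e^(−0.0384·15/12) = 18.6396
Current forward F = (S − I)·e^(rT) = (542.71 − 18.6396)·e^(0.0384·18/12) = 524.0704 × 1.059291 = 555.1431
Value (long) = (F − K)·e^(−rT) = (555.1431 − 543.69) × 0.944027 = 10.8120
Short position value = −(long value) = -€10.81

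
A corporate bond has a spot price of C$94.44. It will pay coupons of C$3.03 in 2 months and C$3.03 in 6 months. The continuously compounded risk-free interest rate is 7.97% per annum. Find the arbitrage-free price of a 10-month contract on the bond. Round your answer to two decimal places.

C$94.62

PV(coupons) I = 3.03·e^(−0.0797·2/12) + 3.03·e^(−0.0797·6/12)
I = 2.9900 + 2.9116 = 5.9016
F = (S − I)·e^(rT) = (94.44 − 5.9016) · e^(0.0797·10/12)
= 88.5384 · e^0.066417 = 88.5384 × 1.068672 = C$94.62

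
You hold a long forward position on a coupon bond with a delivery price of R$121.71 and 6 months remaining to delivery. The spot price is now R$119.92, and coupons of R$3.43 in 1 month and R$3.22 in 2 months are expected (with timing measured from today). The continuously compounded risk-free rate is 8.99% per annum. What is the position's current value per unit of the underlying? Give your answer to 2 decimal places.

PV(remaining coupons) I = 3.43·e^(−0.0899·1/12) + 3.22·e^(−0.0899·2/12) = 6.5765
Current forward F = (S − I)·e^(rT) = (119.92 − 6.5765)·e^(0.0899·6/12) = 113.3435 × 1.045976 = 118.5546
Value (long) = (F − K)·e^(−rT) = (118.5546 − 121.71) × 0.956045 = -3.0167
Value = -R$3.02

-R$3.02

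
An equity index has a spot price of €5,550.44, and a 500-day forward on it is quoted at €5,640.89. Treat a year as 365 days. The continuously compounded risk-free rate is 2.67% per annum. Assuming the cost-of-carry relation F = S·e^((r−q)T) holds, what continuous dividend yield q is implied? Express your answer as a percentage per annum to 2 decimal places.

From F = S·e^((r−q)T): (r − q) = ln(F/S)/T
ln(5640.89/5550.44) = ln(1.016296) = 0.016165
(r − q) = 0.016165 / (500/365) = 0.011800
q = r − ln(F/S)/T = 0.0267 − 0.011800 = 0.014900
q = 1.49%

1.49%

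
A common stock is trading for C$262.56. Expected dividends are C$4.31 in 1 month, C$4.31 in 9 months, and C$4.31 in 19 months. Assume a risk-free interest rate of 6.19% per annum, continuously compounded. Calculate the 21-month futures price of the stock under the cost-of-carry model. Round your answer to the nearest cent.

C$278.88

PV(dividends) I = 4.31·e^(−0.0619·1/12) + 4.31·e^(−0.0619·9/12) + 4.31·e^(−0.0619·19/12)
I = 4.2878 + 4.1145 + 3.9076 = 12.3099
F = (S − I)·e^(rT) = (262.56 − 12.3099) · e^(0.0619·21/12)
= 250.2501 · e^0.108325 = 250.2501 × 1.114410 = C$278.88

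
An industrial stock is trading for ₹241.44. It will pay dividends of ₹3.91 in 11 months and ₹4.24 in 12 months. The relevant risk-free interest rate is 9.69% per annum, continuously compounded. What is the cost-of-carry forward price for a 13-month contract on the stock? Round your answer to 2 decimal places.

PV(dividends) I = 3.91·e^(−0.0969·11/12) + 4.24·e^(−0.0969·12/12)
I = 3.5777 + 3.8484 = 7.4261
F = (S − I)·e^(rT) = (241.44 − 7.4261) · e^(0.0969·13/12)
= 234.0139 · e^0.104975 = 234.0139 × 1.110683 = ₹259.92

₹259.92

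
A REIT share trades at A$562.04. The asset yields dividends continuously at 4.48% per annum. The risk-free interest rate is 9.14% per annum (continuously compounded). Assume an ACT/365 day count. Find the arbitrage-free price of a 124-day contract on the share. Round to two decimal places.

F = S·e^((r − q)T) = 562.04 · e^((0.0914 − 0.0448) × 124/365)
= 562.04 · e^0.015831 = 562.04 × 1.015957
F = A$571.01

A$571.01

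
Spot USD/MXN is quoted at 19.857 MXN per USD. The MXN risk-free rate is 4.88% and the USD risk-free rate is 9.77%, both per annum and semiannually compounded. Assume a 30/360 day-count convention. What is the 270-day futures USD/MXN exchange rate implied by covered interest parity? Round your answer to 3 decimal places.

By covered interest parity, F = S · (1+r_MXN/2)^(2T) / (1+r_USD/2)^(2T)
= 19.857 × 1.036822 / 1.074163 = 19.857 × 0.965237
F = 19.167 MXN per USD

19.167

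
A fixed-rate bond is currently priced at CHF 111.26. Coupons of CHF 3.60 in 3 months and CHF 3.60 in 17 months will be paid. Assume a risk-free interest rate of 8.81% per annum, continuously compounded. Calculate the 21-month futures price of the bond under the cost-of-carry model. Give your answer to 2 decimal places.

PV(coupons) I = 3.60·e^(−0.0881·3/12) + 3.60·e^(−0.0881·17/12)
I = 3.5216 + 3.1776 = 6.6992
F = (S − I)·e^(rT) = (111.26 − 6.6992) · e^(0.0881·21/12)
= 104.5608 · e^0.154175 = 104.5608 × 1.166695 = CHF 121.99

CHF 121.99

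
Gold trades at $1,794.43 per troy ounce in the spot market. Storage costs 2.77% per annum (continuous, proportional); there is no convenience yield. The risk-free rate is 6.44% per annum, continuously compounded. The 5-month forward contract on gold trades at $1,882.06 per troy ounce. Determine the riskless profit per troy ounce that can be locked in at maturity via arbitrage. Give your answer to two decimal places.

Fair forward: F* = S·e^(carry·T), with carry = (r + u) = 0.0644 + 0.0277 = 0.0921
F* = 1794.43 · e^(0.0921 × 5/12) = 1794.43 · e^0.03837500 = 1794.43 × 1.03912083 = $1864.6296
Market $1882.06 > fair $1864.6296: forward overpriced → cash-and-carry (buy spot, short the forward).
At maturity, profit = |F_mkt − F*| = |1882.06 − 1864.6296| = $17.43 per troy ounce

$17.43 per troy ounce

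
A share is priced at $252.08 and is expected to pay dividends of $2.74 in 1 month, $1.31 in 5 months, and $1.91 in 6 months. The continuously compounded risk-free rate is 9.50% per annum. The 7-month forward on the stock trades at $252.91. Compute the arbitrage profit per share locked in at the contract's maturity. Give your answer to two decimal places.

PV(dividends) I = 2.74·e^(−0.0950·1/12) + 1.31·e^(−0.0950·5/12) + 1.91·e^(−0.0950·6/12) = 5.7989
Fair forward F* = (S − I)·e^(rT) = (252.08 − 5.7989)·e^0.055417 = 246.2811 × 1.056981 = 260.3144
Market $252.91 < fair 260.3144: forward underpriced → reverse cash-and-carry (short the stock, invest proceeds at r, pay the dividends, go long the forward).
Profit at T = |F_mkt − F*| = |252.91 − 260.3144| = $7.40 per share

$7.40 per share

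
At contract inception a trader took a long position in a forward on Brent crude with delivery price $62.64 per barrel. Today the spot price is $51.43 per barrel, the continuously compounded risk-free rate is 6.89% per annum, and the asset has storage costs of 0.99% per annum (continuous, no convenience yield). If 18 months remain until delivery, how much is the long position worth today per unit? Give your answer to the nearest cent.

Current fair forward for the remaining 18 months: F = S·e^((r + u)·T), (r + u) = 0.0689 + 0.0099 = 0.0788
F = 51.43 · e^(0.0788 × 18/12) = 51.43 × 1.125469 = 57.8829
Value of long forward = (F − K)·e^(−rT) = (57.8829 − 62.64) · e^(−0.0689·18/12)
= -4.7571 × 0.901811 = -4.29

-$4.29 per barrel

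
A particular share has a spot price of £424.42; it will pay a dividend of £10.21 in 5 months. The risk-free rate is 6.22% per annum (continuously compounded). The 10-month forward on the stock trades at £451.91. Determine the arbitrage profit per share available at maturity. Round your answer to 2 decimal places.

PV(dividends) I = 10.21·e^(−0.0622·5/12) = 9.9488
Fair forward F* = (S − I)·e^(rT) = (424.42 − 9.9488)·e^0.051833 = 414.4712 × 1.053200 = 436.5211
Market £451.91 > fair 436.5211: forward overpriced → cash-and-carry (borrow at r, buy the stock and collect the dividends, short the forward).
Profit at T = |F_mkt − F*| = |451.91 − 436.5211| = £15.39 per share

£15.39 per share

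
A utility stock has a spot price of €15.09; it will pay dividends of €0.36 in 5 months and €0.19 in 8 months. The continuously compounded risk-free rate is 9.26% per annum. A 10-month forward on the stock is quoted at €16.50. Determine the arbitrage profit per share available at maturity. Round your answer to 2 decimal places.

€0.77 per share

PV(dividends) I = 0.36·e^(−0.0926·5/12) + 0.19·e^(−0.0926·8/12) = 0.5250
Fair forward F* = (S − I)·e^(rT) = (15.09 − 0.5250)·e^0.077167 = 14.5650 × 1.080222 = 15.7334
Market €16.50 > fair 15.7334: forward overpriced → cash-and-carry (borrow at r, buy the stock and collect the dividends, short the forward).
Profit at T = |F_mkt − F*| = |16.50 − 15.7334| = €0.77 per share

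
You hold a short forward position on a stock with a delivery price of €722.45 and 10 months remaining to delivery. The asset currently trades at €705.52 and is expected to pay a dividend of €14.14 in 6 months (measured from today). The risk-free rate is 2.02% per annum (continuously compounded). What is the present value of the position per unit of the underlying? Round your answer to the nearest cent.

€18.87

PV(remaining dividends) I = 14.14·e^(−0.0202·6/12) = 13.9979
Current forward F = (S − I)·e^(rT) = (705.52 − 13.9979)·e^(0.0202·10/12) = 691.5221 × 1.016976 = 703.2614
Value (long) = (F − K)·e^(−rT) = (703.2614 − 722.45) × 0.983308 = -18.8683
Short position value = −(long value) = €18.87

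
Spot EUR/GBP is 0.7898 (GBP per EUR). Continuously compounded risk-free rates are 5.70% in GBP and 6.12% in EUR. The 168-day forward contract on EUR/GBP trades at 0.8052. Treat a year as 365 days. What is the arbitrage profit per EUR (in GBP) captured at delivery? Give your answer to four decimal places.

0.0169 per EUR (in GBP)

Fair forward: F* = S·e^(carry·T), with carry = (r_GBP − r_EUR) = 0.0570 − 0.0612 = -0.0042
F* = 0.7898 · e^(-0.0042 × 168/365) = 0.7898 · e^-0.001933 = 0.7898 × 0.998069 = 0.7883
Market 0.8052 > fair 0.7883: forward overpriced → cash-and-carry (buy spot, short the forward).
At maturity, profit = |F_mkt − F*| = |0.8052 − 0.7883| = 0.0169 per EUR (in GBP)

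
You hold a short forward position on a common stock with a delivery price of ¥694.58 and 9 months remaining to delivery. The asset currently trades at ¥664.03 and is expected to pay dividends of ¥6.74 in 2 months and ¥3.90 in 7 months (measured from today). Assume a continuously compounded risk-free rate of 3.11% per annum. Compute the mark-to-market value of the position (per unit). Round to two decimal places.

PV(remaining dividends) I = 6.74·e^(−0.0311·2/12) + 3.90·e^(−0.0311·7/12) = 10.5350
Current forward F = (S − I)·e^(rT) = (664.03 − 10.5350)·e^(0.0311·9/12) = 653.4950 × 1.023599 = 668.9168
Value (long) = (F − K)·e^(−rT) = (668.9168 − 694.58) × 0.976945 = -25.0715
Short position value = −(long value) = ¥25.07

¥25.07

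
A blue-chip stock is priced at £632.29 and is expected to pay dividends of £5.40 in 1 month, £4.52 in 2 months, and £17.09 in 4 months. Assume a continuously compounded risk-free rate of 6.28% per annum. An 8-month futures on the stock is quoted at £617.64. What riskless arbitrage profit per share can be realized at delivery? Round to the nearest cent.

PV(dividends) I = 5.40·e^(−0.0628·1/12) + 4.52·e^(−0.0628·2/12) + 17.09·e^(−0.0628·4/12) = 26.5807
Fair futures F* = (S − I)·e^(rT) = (632.29 − 26.5807)·e^0.041867 = 605.7093 × 1.042756 = 631.6070
Market £617.64 < fair 631.6070: forward underpriced → reverse cash-and-carry (short the stock, invest proceeds at r, pay the dividends, go long the forward).
Profit at T = |F_mkt − F*| = |617.64 − 631.6070| = £13.97 per share

£13.97 per share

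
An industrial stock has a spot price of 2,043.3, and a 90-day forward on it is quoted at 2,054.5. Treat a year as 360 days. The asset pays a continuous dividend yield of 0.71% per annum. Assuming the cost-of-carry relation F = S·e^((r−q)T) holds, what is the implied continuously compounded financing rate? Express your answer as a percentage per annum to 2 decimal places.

2.90%

From F = S·e^((r−q)T): (r − q) = ln(F/S)/T
ln(2054.5/2043.3) = ln(1.005481) = 0.005466
(r − q) = 0.005466 / (90/360) = 0.021864
r = ln(F/S)/T + q = 0.021864 + 0.0071 = 0.028964
r = 2.90%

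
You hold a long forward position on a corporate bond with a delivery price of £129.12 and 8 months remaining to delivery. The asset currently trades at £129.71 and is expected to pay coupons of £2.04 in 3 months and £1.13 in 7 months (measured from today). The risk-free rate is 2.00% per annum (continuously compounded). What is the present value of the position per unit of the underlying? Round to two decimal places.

-£0.85

PV(remaining coupons) I = 2.04·e^(−0.0200·3/12) + 1.13·e^(−0.0200·7/12) = 3.1467
Current forward F = (S − I)·e^(rT) = (129.71 − 3.1467)·e^(0.0200·8/12) = 126.5633 × 1.013423 = 128.2622
Value (long) = (F − K)·e^(−rT) = (128.2622 − 129.12) × 0.986755 = -0.8464
Value = -£0.85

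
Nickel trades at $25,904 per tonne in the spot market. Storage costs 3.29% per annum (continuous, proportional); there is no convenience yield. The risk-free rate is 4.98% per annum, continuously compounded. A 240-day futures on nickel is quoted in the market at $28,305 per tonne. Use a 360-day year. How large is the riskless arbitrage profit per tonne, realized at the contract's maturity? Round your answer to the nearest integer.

$933 per tonne

Fair futures: F* = S·e^(carry·T), with carry = (r + u) = 0.0498 + 0.0329 = 0.0827
F* = 25904 · e^(0.0827 × 240/360) = 25904 · e^0.055133 = 25904 × 1.056681 = $27372.2646
Market $28305 > fair $27372.2646: forward overpriced → cash-and-carry (buy spot, short the forward).
At maturity, profit = |F_mkt − F*| = |28305 − 27372.2646| = $933 per tonne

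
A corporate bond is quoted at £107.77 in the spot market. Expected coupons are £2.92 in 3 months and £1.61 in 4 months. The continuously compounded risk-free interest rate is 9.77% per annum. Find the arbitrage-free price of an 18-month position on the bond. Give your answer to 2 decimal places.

£119.68

PV(coupons) I = 2.92·e^(−0.0977·3/12) + 1.61·e^(−0.0977·4/12)
I = 2.8495 + 1.5584 = 4.4079
F = (S − I)·e^(rT) = (107.77 − 4.4079) · e^(0.0977·18/12)
= 103.3621 · e^0.146550 = 103.3621 × 1.157833 = £119.68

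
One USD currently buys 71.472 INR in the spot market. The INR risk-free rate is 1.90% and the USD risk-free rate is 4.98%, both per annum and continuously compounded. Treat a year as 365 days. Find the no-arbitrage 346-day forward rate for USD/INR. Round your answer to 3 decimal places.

69.415

F = S·e^((r_INR − r_USD)T) = 71.472 · e^((0.0190 − 0.0498) × 346/365)
= 71.472 · e^-0.029197 = 71.472 × 0.971225
F = 69.415 INR per USD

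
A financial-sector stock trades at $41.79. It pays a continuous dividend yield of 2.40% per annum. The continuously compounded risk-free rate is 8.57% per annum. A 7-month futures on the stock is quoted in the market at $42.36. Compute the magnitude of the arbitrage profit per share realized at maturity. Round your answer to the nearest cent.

$0.96 per share

Fair futures: F* = S·e^(carry·T), with carry = (r − q) = 0.0857 − 0.0240 = 0.0617
F* = 41.79 · e^(0.0617 × 7/12) = 41.79 · e^0.035992 = 41.79 × 1.036648 = $43.3215
Market $42.36 < fair $43.3215: forward underpriced → reverse cash-and-carry (short spot, go long the forward).
At maturity, profit = |F_mkt − F*| = |42.36 − 43.3215| = $0.96 per share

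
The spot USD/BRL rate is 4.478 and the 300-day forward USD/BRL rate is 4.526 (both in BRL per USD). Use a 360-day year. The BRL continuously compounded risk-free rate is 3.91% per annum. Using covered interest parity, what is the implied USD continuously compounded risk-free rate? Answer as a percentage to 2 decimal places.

F = S·e^((r_BRL − r_USD)T) ⇒ r_USD = r_BRL − ln(F/S)/T
ln(4.526/4.478) = 0.010662; /(300/360) = 0.012794
r_USD = 0.0391 − 0.012794 = 0.026306
r_USD = 2.63%

2.63%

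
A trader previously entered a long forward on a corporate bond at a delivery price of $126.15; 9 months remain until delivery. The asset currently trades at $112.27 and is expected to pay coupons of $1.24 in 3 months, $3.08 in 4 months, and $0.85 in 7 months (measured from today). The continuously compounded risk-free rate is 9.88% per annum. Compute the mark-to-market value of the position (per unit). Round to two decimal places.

PV(remaining coupons) I = 1.24·e^(−0.0988·3/12) + 3.08·e^(−0.0988·4/12) + 0.85·e^(−0.0988·7/12) = 4.9924
Current forward F = (S − I)·e^(rT) = (112.27 − 4.9924)·e^(0.0988·9/12) = 107.2776 × 1.076914 = 115.5287
Value (long) = (F − K)·e^(−rT) = (115.5287 − 126.15) × 0.928579 = -9.8627
Value = -$9.86

-$9.86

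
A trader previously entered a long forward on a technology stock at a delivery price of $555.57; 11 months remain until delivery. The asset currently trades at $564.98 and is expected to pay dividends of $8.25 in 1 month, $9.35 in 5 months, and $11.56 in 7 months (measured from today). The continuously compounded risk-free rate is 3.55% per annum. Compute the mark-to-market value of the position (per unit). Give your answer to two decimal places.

PV(remaining dividends) I = 8.25·e^(−0.0355·1/12) + 9.35·e^(−0.0355·5/12) + 11.56·e^(−0.0355·7/12) = 28.7614
Current forward F = (S − I)·e^(rT) = (564.98 − 28.7614)·e^(0.0355·11/12) = 536.2186 × 1.033077 = 553.9551
Value (long) = (F − K)·e^(−rT) = (553.9551 − 555.57) × 0.967982 = -1.5632
Value = -$1.56

-$1.56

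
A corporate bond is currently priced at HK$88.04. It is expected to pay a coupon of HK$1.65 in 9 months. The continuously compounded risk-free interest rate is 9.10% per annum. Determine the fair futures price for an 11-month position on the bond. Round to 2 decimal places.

HK$94.02

PV(coupons) I = 1.65·e^(−0.0910·9/12)
I = 1.5411
F = (S − I)·e^(rT) = (88.04 − 1.5411) · e^(0.0910·11/12)
= 86.4989 · e^0.083417 = 86.4989 × 1.086995 = HK$94.02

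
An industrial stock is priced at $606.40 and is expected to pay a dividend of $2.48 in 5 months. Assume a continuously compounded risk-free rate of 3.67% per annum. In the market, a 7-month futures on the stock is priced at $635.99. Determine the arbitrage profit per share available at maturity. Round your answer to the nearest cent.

PV(dividends) I = 2.48·e^(−0.0367·5/12) = 2.4424
Fair futures F* = (S − I)·e^(rT) = (606.40 − 2.4424)·e^0.021408 = 603.9576 × 1.021639 = 617.0266
Market $635.99 > fair 617.0266: forward overpriced → cash-and-carry (borrow at r, buy the stock and collect the dividends, short the forward).
Profit at T = |F_mkt − F*| = |635.99 − 617.0266| = $18.96 per share

$18.96 per share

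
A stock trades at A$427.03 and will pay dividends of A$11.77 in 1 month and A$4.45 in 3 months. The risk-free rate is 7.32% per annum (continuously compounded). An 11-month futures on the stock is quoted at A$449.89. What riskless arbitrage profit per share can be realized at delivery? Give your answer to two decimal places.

A$10.41 per share

PV(dividends) I = 11.77·e^(−0.0732·1/12) + 4.45·e^(−0.0732·3/12) = 16.0677
Fair futures F* = (S − I)·e^(rT) = (427.03 − 16.0677)·e^0.067100 = 410.9623 × 1.069402 = 439.4839
Market A$449.89 > fair 439.4839: forward overpriced → cash-and-carry (borrow at r, buy the stock and collect the dividends, short the forward).
Profit at T = |F_mkt − F*| = |449.89 − 439.4839| = A$10.41 per share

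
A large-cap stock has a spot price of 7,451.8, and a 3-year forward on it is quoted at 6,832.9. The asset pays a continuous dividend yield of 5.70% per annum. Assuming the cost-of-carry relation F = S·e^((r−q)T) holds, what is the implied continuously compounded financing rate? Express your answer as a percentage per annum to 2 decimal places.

From F = S·e^((r−q)T): (r − q) = ln(F/S)/T
ln(6832.9/7451.8) = ln(0.916946) = -0.086707
(r − q) = -0.086707 / (3) = -0.028902
r = ln(F/S)/T + q = -0.028902 + 0.0570 = 0.028098
r = 2.81%

2.81%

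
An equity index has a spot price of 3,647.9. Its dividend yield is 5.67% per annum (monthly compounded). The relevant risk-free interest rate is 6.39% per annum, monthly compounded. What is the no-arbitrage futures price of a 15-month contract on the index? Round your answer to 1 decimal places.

F = S · (1+r/12)^(12T) / (1+q/12)^(12T)
= 3647.9 × 1.082922 / 1.073268 = 3647.9 × 1.008995
F = 3,680.7

3,680.7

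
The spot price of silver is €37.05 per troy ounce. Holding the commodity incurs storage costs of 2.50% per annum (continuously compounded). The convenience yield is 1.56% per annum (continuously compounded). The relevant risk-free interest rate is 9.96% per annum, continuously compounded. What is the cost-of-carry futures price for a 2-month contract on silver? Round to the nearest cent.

€37.73 per troy ounce

Net carry = r + u − y = 0.0996 + 0.0250 − 0.0156 = 0.1090
F = S·e^((r+u−y)T) = 37.05 · e^(0.1090 × 2/12) = 37.05 · e^0.018167
= 37.05 × 1.018333 = €37.73 per troy ounce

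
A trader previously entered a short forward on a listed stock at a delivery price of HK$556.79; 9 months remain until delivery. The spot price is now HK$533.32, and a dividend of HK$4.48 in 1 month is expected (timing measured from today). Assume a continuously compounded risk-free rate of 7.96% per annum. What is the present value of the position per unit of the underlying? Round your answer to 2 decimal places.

PV(remaining dividends) I = 4.48·e^(−0.0796·1/12) = 4.4504
Current forward F = (S − I)·e^(rT) = (533.32 − 4.4504)·e^(0.0796·9/12) = 528.8696 × 1.061518 = 561.4046
Value (long) = (F − K)·e^(−rT) = (561.4046 − 556.79) × 0.942047 = 4.3472
Short position value = −(long value) = -HK$4.35

-HK$4.35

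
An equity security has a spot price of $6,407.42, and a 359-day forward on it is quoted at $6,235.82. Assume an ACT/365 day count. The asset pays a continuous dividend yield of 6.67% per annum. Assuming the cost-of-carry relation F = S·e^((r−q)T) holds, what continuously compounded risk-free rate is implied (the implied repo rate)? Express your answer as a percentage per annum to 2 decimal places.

3.91%

From F = S·e^((r−q)T): (r − q) = ln(F/S)/T
ln(6235.82/6407.42) = ln(0.973219) = -0.027146
(r − q) = -0.027146 / (359/365) = -0.027600
r = ln(F/S)/T + q = -0.027600 + 0.0667 = 0.039100
r = 3.91%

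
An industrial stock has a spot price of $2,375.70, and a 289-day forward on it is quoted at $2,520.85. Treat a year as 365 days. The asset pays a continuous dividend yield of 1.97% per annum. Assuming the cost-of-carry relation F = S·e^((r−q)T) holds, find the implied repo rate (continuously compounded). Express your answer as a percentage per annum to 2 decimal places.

9.46%

From F = S·e^((r−q)T): (r − q) = ln(F/S)/T
ln(2520.85/2375.70) = ln(1.061098) = 0.059304
(r − q) = 0.059304 / (289/365) = 0.074900
r = ln(F/S)/T + q = 0.074900 + 0.0197 = 0.094600
r = 9.46%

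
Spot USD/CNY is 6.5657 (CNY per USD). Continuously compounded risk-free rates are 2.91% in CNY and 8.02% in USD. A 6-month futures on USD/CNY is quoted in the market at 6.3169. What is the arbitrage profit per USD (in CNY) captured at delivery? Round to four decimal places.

Fair futures: F* = S·e^(carry·T), with carry = (r_CNY − r_USD) = 0.0291 − 0.0802 = -0.0511
F* = 6.5657 · e^(-0.0511 × 6/12) = 6.5657 · e^-0.025550 = 6.5657 × 0.974774 = 6.4001
Market 6.3169 < fair 6.4001: forward underpriced → reverse cash-and-carry (short spot, go long the forward).
At maturity, profit = |F_mkt − F*| = |6.3169 − 6.4001| = 0.0832 per USD (in CNY)

0.0832 per USD (in CNY)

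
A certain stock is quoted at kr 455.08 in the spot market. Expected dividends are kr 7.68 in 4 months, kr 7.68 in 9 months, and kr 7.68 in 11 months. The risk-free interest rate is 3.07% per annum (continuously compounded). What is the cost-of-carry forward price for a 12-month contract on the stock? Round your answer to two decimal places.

kr 445.99

PV(dividends) I = 7.68·e^(−0.0307·4/12) + 7.68·e^(−0.0307·9/12) + 7.68·e^(−0.0307·11/12)
I = 7.6018 + 7.5052 + 7.4669 = 22.5739
F = (S − I)·e^(rT) = (455.08 − 22.5739) · e^(0.0307·12/12)
= 432.5061 · e^0.030700 = 432.5061 × 1.031176 = kr 445.99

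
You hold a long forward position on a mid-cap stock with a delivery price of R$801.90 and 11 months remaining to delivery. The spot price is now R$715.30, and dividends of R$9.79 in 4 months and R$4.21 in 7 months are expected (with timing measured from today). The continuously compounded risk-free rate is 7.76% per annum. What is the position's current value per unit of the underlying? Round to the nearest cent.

-R$45.10

PV(remaining dividends) I = 9.79·e^(−0.0776·4/12) + 4.21·e^(−0.0776·7/12) = 13.5637
Current forward F = (S − I)·e^(rT) = (715.30 − 13.5637)·e^(0.0776·11/12) = 701.7363 × 1.073724 = 753.4711
Value (long) = (F − K)·e^(−rT) = (753.4711 − 801.90) × 0.931338 = -45.1037
Value = -R$45.10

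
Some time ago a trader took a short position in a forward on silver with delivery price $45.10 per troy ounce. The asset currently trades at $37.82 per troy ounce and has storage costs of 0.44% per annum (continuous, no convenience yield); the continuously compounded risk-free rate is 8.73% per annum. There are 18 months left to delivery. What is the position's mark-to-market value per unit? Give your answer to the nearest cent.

$1.49 per troy ounce

Current fair forward for the remaining 18 months: F = S·e^((r + u)·T), (r + u) = 0.0873 + 0.0044 = 0.0917
F = 37.82 · e^(0.0917 × 18/12) = 37.82 × 1.147459 = 43.3969
Value of long forward = (F − K)·e^(−rT) = (43.3969 − 45.10) · e^(−0.0873·18/12)
= -1.7031 × 0.877262 = -1.49
Short position value = −(long value) = $1.49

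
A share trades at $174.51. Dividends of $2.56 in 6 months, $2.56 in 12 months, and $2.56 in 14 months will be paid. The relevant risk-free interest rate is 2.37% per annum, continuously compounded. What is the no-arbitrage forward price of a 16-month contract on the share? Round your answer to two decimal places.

PV(dividends) I = 2.56·e^(−0.0237·6/12) + 2.56·e^(−0.0237·12/12) + 2.56·e^(−0.0237·14/12)
I = 2.5298 + 2.5000 + 2.4902 = 7.5200
F = (S − I)·e^(rT) = (174.51 − 7.5200) · e^(0.0237·16/12)
= 166.9900 · e^0.031600 = 166.9900 × 1.032105 = $172.35

$172.35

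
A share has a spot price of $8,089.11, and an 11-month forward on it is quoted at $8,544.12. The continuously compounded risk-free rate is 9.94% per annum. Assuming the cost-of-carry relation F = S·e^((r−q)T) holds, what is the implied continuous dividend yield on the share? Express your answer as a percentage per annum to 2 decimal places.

3.97%

From F = S·e^((r−q)T): (r − q) = ln(F/S)/T
ln(8544.12/8089.11) = ln(1.056250) = 0.054725
(r − q) = 0.054725 / (11/12) = 0.059700
q = r − ln(F/S)/T = 0.0994 − 0.059700 = 0.039700
q = 3.97%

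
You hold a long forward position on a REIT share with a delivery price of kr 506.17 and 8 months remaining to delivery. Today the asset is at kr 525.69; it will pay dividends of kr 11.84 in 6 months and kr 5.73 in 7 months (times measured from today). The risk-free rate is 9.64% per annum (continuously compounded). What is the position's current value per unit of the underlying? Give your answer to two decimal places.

PV(remaining dividends) I = 11.84·e^(−0.0964·6/12) + 5.73·e^(−0.0964·7/12) = 16.6995
Current forward F = (S − I)·e^(rT) = (525.69 − 16.6995)·e^(0.0964·8/12) = 508.9905 × 1.066377 = 542.7758
Value (long) = (F − K)·e^(−rT) = (542.7758 − 506.17) × 0.937755 = 34.3273
Value = kr 34.33

kr 34.33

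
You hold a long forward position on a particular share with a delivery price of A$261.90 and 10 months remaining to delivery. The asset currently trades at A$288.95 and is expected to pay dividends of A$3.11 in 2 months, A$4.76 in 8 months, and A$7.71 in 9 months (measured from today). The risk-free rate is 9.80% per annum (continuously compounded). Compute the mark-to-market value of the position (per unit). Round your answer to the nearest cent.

PV(remaining dividends) I = 3.11·e^(−0.0980·2/12) + 4.76·e^(−0.0980·8/12) + 7.71·e^(−0.0980·9/12) = 14.6822
Current forward F = (S − I)·e^(rT) = (288.95 − 14.6822)·e^(0.0980·10/12) = 274.2678 × 1.085094 = 297.6063
Value (long) = (F − K)·e^(−rT) = (297.6063 − 261.90) × 0.921579 = 32.9062
Value = A$32.91

A$32.91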